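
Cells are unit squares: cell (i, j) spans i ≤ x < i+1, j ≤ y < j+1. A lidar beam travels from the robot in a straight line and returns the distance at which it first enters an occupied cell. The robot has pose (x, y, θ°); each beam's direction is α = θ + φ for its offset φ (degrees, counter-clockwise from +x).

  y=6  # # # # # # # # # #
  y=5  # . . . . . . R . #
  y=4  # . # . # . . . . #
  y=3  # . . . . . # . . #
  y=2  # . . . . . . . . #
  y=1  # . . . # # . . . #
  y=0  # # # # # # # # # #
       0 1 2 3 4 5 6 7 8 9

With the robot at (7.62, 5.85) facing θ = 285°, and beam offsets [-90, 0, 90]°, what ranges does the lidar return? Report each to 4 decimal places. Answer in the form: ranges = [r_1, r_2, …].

ranges = [3.2841, 5.0211, 0.5796]

beam 1: φ=-90°, α=195°
  dir = (cos 195°, sin 195°) = (-0.9659, -0.2588); from cell (7,5)
  next x-line at t=0.6419, next y-line at t=3.2841; Δt_x=1.0353, Δt_y=3.8637
    x: enter (6,5) at t=0.6419
    x: enter (5,5) at t=1.6771
    x: enter (4,5) at t=2.7124
    y: enter (4,4) at t=3.2841 ← occupied
  → r_1 = 3.2841
beam 2: φ=0°, α=285°
  dir = (cos 285°, sin 285°) = (0.2588, -0.9659); from cell (7,5)
  next x-line at t=1.4682, next y-line at t=0.8800; Δt_x=3.8637, Δt_y=1.0353
    y: enter (7,4) at t=0.8800
    x: enter (8,4) at t=1.4682
    y: enter (8,3) at t=1.9153
    y: enter (8,2) at t=2.9505
    y: enter (8,1) at t=3.9858
    y: enter (8,0) at t=5.0211 ← occupied
  → r_2 = 5.0211
beam 3: φ=90°, α=15°
  dir = (cos 15°, sin 15°) = (0.9659, 0.2588); from cell (7,5)
  next x-line at t=0.3934, next y-line at t=0.5796; Δt_x=1.0353, Δt_y=3.8637
    x: enter (8,5) at t=0.3934
    y: enter (8,6) at t=0.5796 ← occupied
  → r_3 = 0.5796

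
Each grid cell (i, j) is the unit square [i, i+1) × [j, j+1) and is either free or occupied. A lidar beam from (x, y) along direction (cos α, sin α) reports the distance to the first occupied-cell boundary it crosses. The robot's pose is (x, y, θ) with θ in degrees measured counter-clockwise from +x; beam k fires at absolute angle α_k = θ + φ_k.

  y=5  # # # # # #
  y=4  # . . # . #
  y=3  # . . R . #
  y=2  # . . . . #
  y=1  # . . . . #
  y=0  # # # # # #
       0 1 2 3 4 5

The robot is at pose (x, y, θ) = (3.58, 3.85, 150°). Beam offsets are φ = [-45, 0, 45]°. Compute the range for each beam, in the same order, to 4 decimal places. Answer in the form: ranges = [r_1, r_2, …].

ranges = [0.1553, 0.3000, 2.6710]

beam 1: φ=-45°, α=105°
  cosα=-0.2588 sinα=0.9659 | (3,3) | tMaxX 2.2409 tMaxY 0.1553 | tΔX 3.8637 tΔY 1.0353
    t=0.1553 [y] (3,4) — stop
  → r_1 = 0.1553
beam 2: φ=0°, α=150°
  cosα=-0.8660 sinα=0.5000 | (3,3) | tMaxX 0.6697 tMaxY 0.3000 | tΔX 1.1547 tΔY 2.0000
    t=0.3000 [y] (3,4) — stop
  → r_2 = 0.3000
beam 3: φ=45°, α=195°
  cosα=-0.9659 sinα=-0.2588 | (3,3) | tMaxX 0.6005 tMaxY 3.2841 | tΔX 1.0353 tΔY 3.8637
    t=0.6005 [x] (2,3)
    t=1.6357 [x] (1,3)
    t=2.6710 [x] (0,3) — stop
  → r_3 = 2.6710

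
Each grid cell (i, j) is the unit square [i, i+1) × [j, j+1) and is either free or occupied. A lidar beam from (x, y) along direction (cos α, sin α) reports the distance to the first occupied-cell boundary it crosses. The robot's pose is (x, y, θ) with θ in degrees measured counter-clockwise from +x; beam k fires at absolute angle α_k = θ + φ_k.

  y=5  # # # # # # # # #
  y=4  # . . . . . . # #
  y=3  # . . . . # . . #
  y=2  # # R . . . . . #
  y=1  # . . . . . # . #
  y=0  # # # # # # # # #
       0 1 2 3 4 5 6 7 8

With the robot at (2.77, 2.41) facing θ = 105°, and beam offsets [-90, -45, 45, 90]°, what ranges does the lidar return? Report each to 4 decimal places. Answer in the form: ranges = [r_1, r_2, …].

beam 1: φ=-90°, α=15°
  cosα=0.9659 sinα=0.2588 | (2,2) | tMaxX 0.2381 tMaxY 2.2796 | tΔX 1.0353 tΔY 3.8637
    t=0.2381 [x] (3,2)
    t=1.2734 [x] (4,2)
    t=2.2796 [y] (4,3)
    t=2.3087 [x] (5,3) — stop
  → r_1 = 2.3087
beam 2: φ=-45°, α=60°
  cosα=0.5000 sinα=0.8660 | (2,2) | tMaxX 0.4600 tMaxY 0.6813 | tΔX 2.0000 tΔY 1.1547
    t=0.4600 [x] (3,2)
    t=0.6813 [y] (3,3)
    t=1.8360 [y] (3,4)
    t=2.4600 [x] (4,4)
    t=2.9907 [y] (4,5) — stop
  → r_2 = 2.9907
beam 3: φ=45°, α=150°
  cosα=-0.8660 sinα=0.5000 | (2,2) | tMaxX 0.8891 tMaxY 1.1800 | tΔX 1.1547 tΔY 2.0000
    t=0.8891 [x] (1,2) — stop
  → r_3 = 0.8891
beam 4: φ=90°, α=195°
  cosα=-0.9659 sinα=-0.2588 | (2,2) | tMaxX 0.7972 tMaxY 1.5841 | tΔX 1.0353 tΔY 3.8637
    t=0.7972 [x] (1,2) — stop
  → r_4 = 0.7972

ranges = [2.3087, 2.9907, 0.8891, 0.7972]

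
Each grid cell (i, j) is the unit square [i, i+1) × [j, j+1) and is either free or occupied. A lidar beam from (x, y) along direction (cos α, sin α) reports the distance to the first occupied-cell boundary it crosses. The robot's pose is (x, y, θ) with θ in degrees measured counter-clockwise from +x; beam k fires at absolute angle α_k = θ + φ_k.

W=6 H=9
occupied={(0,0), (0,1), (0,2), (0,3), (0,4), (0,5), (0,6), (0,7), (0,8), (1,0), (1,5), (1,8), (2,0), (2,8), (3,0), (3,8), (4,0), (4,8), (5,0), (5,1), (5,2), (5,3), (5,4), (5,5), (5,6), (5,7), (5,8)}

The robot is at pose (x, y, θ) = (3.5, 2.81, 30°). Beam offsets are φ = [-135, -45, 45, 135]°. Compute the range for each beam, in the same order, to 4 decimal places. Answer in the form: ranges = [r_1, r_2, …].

ranges = [1.8738, 1.5529, 5.3731, 2.5882]

beam 1: φ=-135°, α=255°
  d=(-0.2588,-0.9659)  start (3,2)  tX=1.9319 tY=0.8386  stride 1/|dx|=3.8637 1/|dy|=1.0353
    cross y-line → (3,1), t=0.8386
    cross y-line → (3,0), t=1.8738 (wall)
  → r_1 = 1.8738
beam 2: φ=-45°, α=345°
  d=(0.9659,-0.2588)  start (3,2)  tX=0.5176 tY=3.1296  stride 1/|dx|=1.0353 1/|dy|=3.8637
    cross x-line → (4,2), t=0.5176
    cross x-line → (5,2), t=1.5529 (wall)
  → r_2 = 1.5529
beam 3: φ=45°, α=75°
  d=(0.2588,0.9659)  start (3,2)  tX=1.9319 tY=0.1967  stride 1/|dx|=3.8637 1/|dy|=1.0353
    cross y-line → (3,3), t=0.1967
    cross y-line → (3,4), t=1.2320
    cross x-line → (4,4), t=1.9319
    cross y-line → (4,5), t=2.2673
    cross y-line → (4,6), t=3.3025
    cross y-line → (4,7), t=4.3378
    cross y-line → (4,8), t=5.3731 (wall)
  → r_3 = 5.3731
beam 4: φ=135°, α=165°
  d=(-0.9659,0.2588)  start (3,2)  tX=0.5176 tY=0.7341  stride 1/|dx|=1.0353 1/|dy|=3.8637
    cross x-line → (2,2), t=0.5176
    cross y-line → (2,3), t=0.7341
    cross x-line → (1,3), t=1.5529
    cross x-line → (0,3), t=2.5882 (wall)
  → r_4 = 2.5882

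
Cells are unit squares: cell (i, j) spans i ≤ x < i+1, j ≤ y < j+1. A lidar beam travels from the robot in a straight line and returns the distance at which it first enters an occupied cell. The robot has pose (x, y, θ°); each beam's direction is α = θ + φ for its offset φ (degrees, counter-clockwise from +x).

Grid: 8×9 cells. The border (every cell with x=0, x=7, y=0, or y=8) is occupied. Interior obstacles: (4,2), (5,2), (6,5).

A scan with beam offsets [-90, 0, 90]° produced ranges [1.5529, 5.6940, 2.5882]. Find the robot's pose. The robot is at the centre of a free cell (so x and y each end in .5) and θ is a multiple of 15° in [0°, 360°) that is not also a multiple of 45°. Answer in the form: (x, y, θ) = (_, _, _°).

(x, y, θ) = (6.5, 3.5, 165°)

Enumerate (i+0.5, j+0.5, θ) over the 39 free cells and 16 admissible headings. For each, cast all 3 beams and compare to the given ranges.
  (6.5, 7.5, 150°): beam 1 = 0.5774 ≠ 1.5529 ✗
  (2.5, 2.5, 210°): beam 1 = 3.0000 ≠ 1.5529 ✗
  (5.5, 7.5, 240°): beam 1 = 1.0000 ≠ 1.5529 ✗
  …
  (6.5, 3.5, 165°): r_1=1.5529, r_2=5.6940, r_3=2.5882 — all match ✓
No second candidate reproduces the full scan.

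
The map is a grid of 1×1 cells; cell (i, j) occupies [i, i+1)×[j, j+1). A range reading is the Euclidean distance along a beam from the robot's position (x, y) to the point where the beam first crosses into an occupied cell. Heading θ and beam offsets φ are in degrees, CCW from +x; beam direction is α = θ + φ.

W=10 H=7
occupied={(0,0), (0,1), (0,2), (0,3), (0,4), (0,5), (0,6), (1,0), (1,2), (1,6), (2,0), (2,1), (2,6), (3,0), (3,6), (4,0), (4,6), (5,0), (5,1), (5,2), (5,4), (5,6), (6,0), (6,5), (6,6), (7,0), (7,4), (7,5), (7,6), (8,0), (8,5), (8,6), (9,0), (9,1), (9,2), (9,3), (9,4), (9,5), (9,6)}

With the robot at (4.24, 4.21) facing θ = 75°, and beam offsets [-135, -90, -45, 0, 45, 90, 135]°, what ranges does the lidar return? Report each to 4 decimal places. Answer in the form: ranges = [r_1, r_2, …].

ranges = [1.5200, 0.7868, 0.8776, 1.8531, 2.0669, 3.3543, 2.5865]

beam 1: φ=-135°, α=300°
  d=(0.5000,-0.8660)  start (4,4)  tX=1.5200 tY=0.2425  stride 1/|dx|=2.0000 1/|dy|=1.1547
    cross y-line → (4,3), t=0.2425
    cross y-line → (4,2), t=1.3972
    cross x-line → (5,2), t=1.5200 (wall)
  → r_1 = 1.5200
beam 2: φ=-90°, α=345°
  d=(0.9659,-0.2588)  start (4,4)  tX=0.7868 tY=0.8114  stride 1/|dx|=1.0353 1/|dy|=3.8637
    cross x-line → (5,4), t=0.7868 (wall)
  → r_2 = 0.7868
beam 3: φ=-45°, α=30°
  d=(0.8660,0.5000)  start (4,4)  tX=0.8776 tY=1.5800  stride 1/|dx|=1.1547 1/|dy|=2.0000
    cross x-line → (5,4), t=0.8776 (wall)
  → r_3 = 0.8776
beam 4: φ=0°, α=75°
  d=(0.2588,0.9659)  start (4,4)  tX=2.9364 tY=0.8179  stride 1/|dx|=3.8637 1/|dy|=1.0353
    cross y-line → (4,5), t=0.8179
    cross y-line → (4,6), t=1.8531 (wall)
  → r_4 = 1.8531
beam 5: φ=45°, α=120°
  d=(-0.5000,0.8660)  start (4,4)  tX=0.4800 tY=0.9122  stride 1/|dx|=2.0000 1/|dy|=1.1547
    cross x-line → (3,4), t=0.4800
    cross y-line → (3,5), t=0.9122
    cross y-line → (3,6), t=2.0669 (wall)
  → r_5 = 2.0669
beam 6: φ=90°, α=165°
  d=(-0.9659,0.2588)  start (4,4)  tX=0.2485 tY=3.0523  stride 1/|dx|=1.0353 1/|dy|=3.8637
    cross x-line → (3,4), t=0.2485
    cross x-line → (2,4), t=1.2837
    cross x-line → (1,4), t=2.3190
    cross y-line → (1,5), t=3.0523
    cross x-line → (0,5), t=3.3543 (wall)
  → r_6 = 3.3543
beam 7: φ=135°, α=210°
  d=(-0.8660,-0.5000)  start (4,4)  tX=0.2771 tY=0.4200  stride 1/|dx|=1.1547 1/|dy|=2.0000
    cross x-line → (3,4), t=0.2771
    cross y-line → (3,3), t=0.4200
    cross x-line → (2,3), t=1.4318
    cross y-line → (2,2), t=2.4200
    cross x-line → (1,2), t=2.5865 (wall)
  → r_7 = 2.5865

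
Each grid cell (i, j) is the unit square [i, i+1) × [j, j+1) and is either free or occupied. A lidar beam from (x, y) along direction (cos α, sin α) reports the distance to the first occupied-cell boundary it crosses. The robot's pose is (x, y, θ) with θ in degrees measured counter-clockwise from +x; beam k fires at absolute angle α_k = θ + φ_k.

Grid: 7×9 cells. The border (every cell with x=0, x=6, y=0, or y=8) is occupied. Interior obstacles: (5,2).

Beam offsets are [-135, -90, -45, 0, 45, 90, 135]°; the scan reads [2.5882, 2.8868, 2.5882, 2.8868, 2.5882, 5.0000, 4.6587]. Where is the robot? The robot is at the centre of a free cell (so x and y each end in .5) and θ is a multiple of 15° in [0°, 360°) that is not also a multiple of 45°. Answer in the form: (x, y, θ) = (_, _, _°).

Candidates: 34 free-cell centres × 16 headings = 544 poses. Raycast each; keep the one whose scan matches to 4 dp.
  (1.5, 7.5, 150°): beam 1 = 1.9319 ≠ 2.5882 ✗
  (4.5, 4.5, 120°): beam 1 = 1.5529 ≠ 2.5882 ✗
  (1.5, 7.5, 30°): beam 1 = 1.9319 ≠ 2.5882 ✗
  (2.5, 3.5, 120°): beam 2 = 4.0415 ≠ 2.8868 ✗
  …
  (3.5, 5.5, 150°): r_1=2.5882, r_2=2.8868, r_3=2.5882, r_4=2.8868, r_5=2.5882, r_6=5.0000, r_7=4.6587 — all match ✓
Unique over the lattice → pose = (3.5, 5.5, 150°).

(x, y, θ) = (3.5, 5.5, 150°)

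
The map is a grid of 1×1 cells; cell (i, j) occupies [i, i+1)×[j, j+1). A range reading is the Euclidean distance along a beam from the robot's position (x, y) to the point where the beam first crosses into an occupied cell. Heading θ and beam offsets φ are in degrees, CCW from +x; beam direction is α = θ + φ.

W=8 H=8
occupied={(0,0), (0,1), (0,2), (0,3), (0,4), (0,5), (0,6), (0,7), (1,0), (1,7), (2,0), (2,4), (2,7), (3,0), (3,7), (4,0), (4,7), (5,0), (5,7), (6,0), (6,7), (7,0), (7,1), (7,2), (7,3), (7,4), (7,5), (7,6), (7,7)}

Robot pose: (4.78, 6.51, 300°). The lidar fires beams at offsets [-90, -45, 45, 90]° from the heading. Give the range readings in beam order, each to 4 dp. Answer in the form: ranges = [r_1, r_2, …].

beam 1: φ=-90°, α=210°
  dir = (cos 210°, sin 210°) = (-0.8660, -0.5000); from cell (4,6)
  next x-line at t=0.9007, next y-line at t=1.0200; Δt_x=1.1547, Δt_y=2.0000
    x: enter (3,6) at t=0.9007
    y: enter (3,5) at t=1.0200
    x: enter (2,5) at t=2.0554
    y: enter (2,4) at t=3.0200 ← occupied
  → r_1 = 3.0200
beam 2: φ=-45°, α=255°
  dir = (cos 255°, sin 255°) = (-0.2588, -0.9659); from cell (4,6)
  next x-line at t=3.0137, next y-line at t=0.5280; Δt_x=3.8637, Δt_y=1.0353
    y: enter (4,5) at t=0.5280
    y: enter (4,4) at t=1.5633
    y: enter (4,3) at t=2.5985
    x: enter (3,3) at t=3.0137
    y: enter (3,2) at t=3.6338
    y: enter (3,1) at t=4.6691
    y: enter (3,0) at t=5.7044 ← occupied
  → r_2 = 5.7044
beam 3: φ=45°, α=345°
  dir = (cos 345°, sin 345°) = (0.9659, -0.2588); from cell (4,6)
  next x-line at t=0.2278, next y-line at t=1.9705; Δt_x=1.0353, Δt_y=3.8637
    x: enter (5,6) at t=0.2278
    x: enter (6,6) at t=1.2630
    y: enter (6,5) at t=1.9705
    x: enter (7,5) at t=2.2983 ← occupied
  → r_3 = 2.2983
beam 4: φ=90°, α=30°
  dir = (cos 30°, sin 30°) = (0.8660, 0.5000); from cell (4,6)
  next x-line at t=0.2540, next y-line at t=0.9800; Δt_x=1.1547, Δt_y=2.0000
    x: enter (5,6) at t=0.2540
    y: enter (5,7) at t=0.9800 ← occupied
  → r_4 = 0.9800

ranges = [3.0200, 5.7044, 2.2983, 0.9800]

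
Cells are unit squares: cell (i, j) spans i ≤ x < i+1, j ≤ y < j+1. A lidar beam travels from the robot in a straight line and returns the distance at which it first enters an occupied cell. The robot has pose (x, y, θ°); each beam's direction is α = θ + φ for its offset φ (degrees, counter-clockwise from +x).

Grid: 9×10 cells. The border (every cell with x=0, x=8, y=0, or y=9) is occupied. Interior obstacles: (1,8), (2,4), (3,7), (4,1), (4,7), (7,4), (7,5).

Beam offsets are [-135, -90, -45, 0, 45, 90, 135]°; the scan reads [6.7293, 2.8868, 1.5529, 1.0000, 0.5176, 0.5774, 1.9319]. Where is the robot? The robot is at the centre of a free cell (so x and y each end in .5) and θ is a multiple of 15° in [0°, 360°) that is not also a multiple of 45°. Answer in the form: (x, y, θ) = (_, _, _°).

(x, y, θ) = (6.5, 8.5, 30°)

Enumerate (i+0.5, j+0.5, θ) over the 49 free cells and 16 admissible headings. For each, cast all 7 beams and compare to the given ranges.
  (3.5, 1.5, 195°): beam 1 = 8.6603 ≠ 6.7293 ✗
  (6.5, 2.5, 150°): beam 1 = 1.5529 ≠ 6.7293 ✗
  (5.5, 6.5, 195°): beam 1 = 2.8868 ≠ 6.7293 ✗
  …
  (6.5, 8.5, 30°): r_1=6.7293, r_2=2.8868, r_3=1.5529, r_4=1.0000, r_5=0.5176, r_6=0.5774, r_7=1.9319 — all match ✓
Unique over the lattice → pose = (6.5, 8.5, 30°).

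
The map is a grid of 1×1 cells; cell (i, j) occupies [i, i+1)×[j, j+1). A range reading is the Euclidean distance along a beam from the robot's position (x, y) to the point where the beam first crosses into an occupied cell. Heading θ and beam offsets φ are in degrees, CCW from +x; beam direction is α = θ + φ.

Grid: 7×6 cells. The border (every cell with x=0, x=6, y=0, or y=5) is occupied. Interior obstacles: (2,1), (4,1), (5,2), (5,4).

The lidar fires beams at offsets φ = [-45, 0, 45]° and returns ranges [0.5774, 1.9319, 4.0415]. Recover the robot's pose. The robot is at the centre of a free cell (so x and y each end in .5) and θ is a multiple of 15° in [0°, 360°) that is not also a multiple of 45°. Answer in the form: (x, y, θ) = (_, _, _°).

(x, y, θ) = (4.5, 4.5, 165°)

Candidates: 16 free-cell centres × 16 headings = 256 poses. Raycast each; keep the one whose scan matches to 4 dp.
  (1.5, 3.5, 285°): beam 1 = 1.0000 ≠ 0.5774 ✗
  (3.5, 2.5, 240°): beam 1 = 2.5882 ≠ 0.5774 ✗
  (3.5, 4.5, 165°): beam 3 = 2.8868 ≠ 4.0415 ✗
  (5.5, 1.5, 150°): beam 1 = 0.5176 ≠ 0.5774 ✗
  (4.5, 3.5, 255°): beam 1 = 4.0415 ≠ 0.5774 ✗
  …
  (4.5, 4.5, 165°): r_1=0.5774, r_2=1.9319, r_3=4.0415 — all match ✓
No second candidate reproduces the full scan.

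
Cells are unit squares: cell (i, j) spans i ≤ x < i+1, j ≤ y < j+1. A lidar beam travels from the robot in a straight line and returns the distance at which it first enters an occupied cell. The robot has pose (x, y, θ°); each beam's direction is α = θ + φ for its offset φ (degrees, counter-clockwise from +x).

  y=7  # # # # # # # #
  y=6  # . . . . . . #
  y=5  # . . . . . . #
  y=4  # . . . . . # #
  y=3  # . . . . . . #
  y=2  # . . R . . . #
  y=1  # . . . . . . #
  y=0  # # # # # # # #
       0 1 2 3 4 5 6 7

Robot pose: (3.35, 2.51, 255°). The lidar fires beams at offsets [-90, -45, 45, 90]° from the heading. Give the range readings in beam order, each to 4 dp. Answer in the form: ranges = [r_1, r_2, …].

ranges = [2.4329, 2.7135, 1.7436, 3.7788]

beam 1: φ=-90°, α=165°
  dir = (cos 165°, sin 165°) = (-0.9659, 0.2588); from cell (3,2)
  next x-line at t=0.3623, next y-line at t=1.8932; Δt_x=1.0353, Δt_y=3.8637
    x: enter (2,2) at t=0.3623
    x: enter (1,2) at t=1.3976
    y: enter (1,3) at t=1.8932
    x: enter (0,3) at t=2.4329 ← occupied
  → r_1 = 2.4329
beam 2: φ=-45°, α=210°
  dir = (cos 210°, sin 210°) = (-0.8660, -0.5000); from cell (3,2)
  next x-line at t=0.4041, next y-line at t=1.0200; Δt_x=1.1547, Δt_y=2.0000
    x: enter (2,2) at t=0.4041
    y: enter (2,1) at t=1.0200
    x: enter (1,1) at t=1.5588
    x: enter (0,1) at t=2.7135 ← occupied
  → r_2 = 2.7135
beam 3: φ=45°, α=300°
  dir = (cos 300°, sin 300°) = (0.5000, -0.8660); from cell (3,2)
  next x-line at t=1.3000, next y-line at t=0.5889; Δt_x=2.0000, Δt_y=1.1547
    y: enter (3,1) at t=0.5889
    x: enter (4,1) at t=1.3000
    y: enter (4,0) at t=1.7436 ← occupied
  → r_3 = 1.7436
beam 4: φ=90°, α=345°
  dir = (cos 345°, sin 345°) = (0.9659, -0.2588); from cell (3,2)
  next x-line at t=0.6729, next y-line at t=1.9705; Δt_x=1.0353, Δt_y=3.8637
    x: enter (4,2) at t=0.6729
    x: enter (5,2) at t=1.7082
    y: enter (5,1) at t=1.9705
    x: enter (6,1) at t=2.7435
    x: enter (7,1) at t=3.7788 ← occupied
  → r_4 = 3.7788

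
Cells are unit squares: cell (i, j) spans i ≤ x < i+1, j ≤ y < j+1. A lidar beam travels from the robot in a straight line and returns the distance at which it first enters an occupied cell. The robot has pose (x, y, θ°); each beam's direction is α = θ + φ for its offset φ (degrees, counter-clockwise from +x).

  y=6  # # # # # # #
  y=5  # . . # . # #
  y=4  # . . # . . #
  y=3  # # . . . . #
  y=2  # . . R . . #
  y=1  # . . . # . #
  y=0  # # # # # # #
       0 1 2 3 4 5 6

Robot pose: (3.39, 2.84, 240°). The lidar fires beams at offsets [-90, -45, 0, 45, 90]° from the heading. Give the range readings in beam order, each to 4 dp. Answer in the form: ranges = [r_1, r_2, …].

beam 1: φ=-90°, α=150°
  cosα=-0.8660 sinα=0.5000 | (3,2) | tMaxX 0.4503 tMaxY 0.3200 | tΔX 1.1547 tΔY 2.0000
    t=0.3200 [y] (3,3)
    t=0.4503 [x] (2,3)
    t=1.6050 [x] (1,3) — stop
  → r_1 = 1.6050
beam 2: φ=-45°, α=195°
  cosα=-0.9659 sinα=-0.2588 | (3,2) | tMaxX 0.4038 tMaxY 3.2455 | tΔX 1.0353 tΔY 3.8637
    t=0.4038 [x] (2,2)
    t=1.4390 [x] (1,2)
    t=2.4743 [x] (0,2) — stop
  → r_2 = 2.4743
beam 3: φ=0°, α=240°
  cosα=-0.5000 sinα=-0.8660 | (3,2) | tMaxX 0.7800 tMaxY 0.9699 | tΔX 2.0000 tΔY 1.1547
    t=0.7800 [x] (2,2)
    t=0.9699 [y] (2,1)
    t=2.1246 [y] (2,0) — stop
  → r_3 = 2.1246
beam 4: φ=45°, α=285°
  cosα=0.2588 sinα=-0.9659 | (3,2) | tMaxX 2.3569 tMaxY 0.8696 | tΔX 3.8637 tΔY 1.0353
    t=0.8696 [y] (3,1)
    t=1.9049 [y] (3,0) — stop
  → r_4 = 1.9049
beam 5: φ=90°, α=330°
  cosα=0.8660 sinα=-0.5000 | (3,2) | tMaxX 0.7044 tMaxY 1.6800 | tΔX 1.1547 tΔY 2.0000
    t=0.7044 [x] (4,2)
    t=1.6800 [y] (4,1) — stop
  → r_5 = 1.6800

ranges = [1.6050, 2.4743, 2.1246, 1.9049, 1.6800]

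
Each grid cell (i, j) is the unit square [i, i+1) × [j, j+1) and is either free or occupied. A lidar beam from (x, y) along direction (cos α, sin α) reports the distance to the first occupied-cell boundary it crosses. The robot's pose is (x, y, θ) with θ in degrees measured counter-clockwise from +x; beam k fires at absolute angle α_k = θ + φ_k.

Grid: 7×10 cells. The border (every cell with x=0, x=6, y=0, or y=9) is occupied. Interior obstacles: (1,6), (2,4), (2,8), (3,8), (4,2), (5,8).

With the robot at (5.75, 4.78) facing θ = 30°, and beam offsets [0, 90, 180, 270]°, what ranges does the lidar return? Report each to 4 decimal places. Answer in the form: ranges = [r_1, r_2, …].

beam 1: φ=0°, α=30°
  direction (0.8660, 0.5000); cell (5,4); t to first gridline: x 0.2887, y 0.4400 (then +1.1547 / +2.0000)
    (6,4) via x @ 0.2887  # hit
  → r_1 = 0.2887
beam 2: φ=90°, α=120°
  direction (-0.5000, 0.8660); cell (5,4); t to first gridline: x 1.5000, y 0.2540 (then +2.0000 / +1.1547)
    (5,5) via y @ 0.2540
    (5,6) via y @ 1.4087
    (4,6) via x @ 1.5000
    (4,7) via y @ 2.5634
    (3,7) via x @ 3.5000
    (3,8) via y @ 3.7181  # hit
  → r_2 = 3.7181
beam 3: φ=180°, α=210°
  direction (-0.8660, -0.5000); cell (5,4); t to first gridline: x 0.8660, y 1.5600 (then +1.1547 / +2.0000)
    (4,4) via x @ 0.8660
    (4,3) via y @ 1.5600
    (3,3) via x @ 2.0207
    (2,3) via x @ 3.1754
    (2,2) via y @ 3.5600
    (1,2) via x @ 4.3301
    (0,2) via x @ 5.4848  # hit
  → r_3 = 5.4848
beam 4: φ=270°, α=300°
  direction (0.5000, -0.8660); cell (5,4); t to first gridline: x 0.5000, y 0.9007 (then +2.0000 / +1.1547)
    (6,4) via x @ 0.5000  # hit
  → r_4 = 0.5000

ranges = [0.2887, 3.7181, 5.4848, 0.5000]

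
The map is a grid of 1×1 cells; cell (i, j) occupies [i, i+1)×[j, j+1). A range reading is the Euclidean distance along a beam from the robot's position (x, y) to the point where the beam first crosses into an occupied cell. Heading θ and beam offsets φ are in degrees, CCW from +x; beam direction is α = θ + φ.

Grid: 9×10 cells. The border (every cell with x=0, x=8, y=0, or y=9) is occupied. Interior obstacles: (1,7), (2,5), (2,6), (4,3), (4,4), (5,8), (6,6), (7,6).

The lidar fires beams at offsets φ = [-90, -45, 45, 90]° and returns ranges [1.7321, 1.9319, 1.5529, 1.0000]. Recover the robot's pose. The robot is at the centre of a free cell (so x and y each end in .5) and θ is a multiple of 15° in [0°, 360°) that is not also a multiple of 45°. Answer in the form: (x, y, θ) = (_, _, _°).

Enumerate (i+0.5, j+0.5, θ) over the 48 free cells and 16 admissible headings. For each, cast all 4 beams and compare to the given ranges.
  (3.5, 5.5, 195°): beam 1 = 3.6235 ≠ 1.7321 ✗
  (5.5, 1.5, 150°): beam 1 = 5.0000 ≠ 1.7321 ✗
  (5.5, 3.5, 15°): beam 1 = 2.5882 ≠ 1.7321 ✗
  …
  (3.5, 8.5, 300°): r_1=1.7321, r_2=1.9319, r_3=1.5529, r_4=1.0000 — all match ✓
Unique over the lattice → pose = (3.5, 8.5, 300°).

(x, y, θ) = (3.5, 8.5, 300°)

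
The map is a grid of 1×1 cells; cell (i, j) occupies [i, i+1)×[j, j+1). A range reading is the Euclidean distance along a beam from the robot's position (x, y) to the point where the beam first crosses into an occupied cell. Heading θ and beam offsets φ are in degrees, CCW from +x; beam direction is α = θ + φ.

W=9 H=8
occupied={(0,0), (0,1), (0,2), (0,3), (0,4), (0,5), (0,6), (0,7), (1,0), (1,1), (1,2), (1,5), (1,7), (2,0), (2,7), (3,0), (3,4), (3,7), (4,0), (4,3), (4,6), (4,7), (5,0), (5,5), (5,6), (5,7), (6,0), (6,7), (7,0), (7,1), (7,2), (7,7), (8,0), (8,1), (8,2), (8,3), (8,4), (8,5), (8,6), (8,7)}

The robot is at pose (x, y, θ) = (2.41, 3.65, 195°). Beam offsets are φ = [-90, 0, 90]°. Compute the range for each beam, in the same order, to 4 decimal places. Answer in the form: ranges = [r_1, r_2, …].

beam 1: φ=-90°, α=105°
  dir = (cos 105°, sin 105°) = (-0.2588, 0.9659); from cell (2,3)
  next x-line at t=1.5841, next y-line at t=0.3623; Δt_x=3.8637, Δt_y=1.0353
    y: enter (2,4) at t=0.3623
    y: enter (2,5) at t=1.3976
    x: enter (1,5) at t=1.5841 ← occupied
  → r_1 = 1.5841
beam 2: φ=0°, α=195°
  dir = (cos 195°, sin 195°) = (-0.9659, -0.2588); from cell (2,3)
  next x-line at t=0.4245, next y-line at t=2.5114; Δt_x=1.0353, Δt_y=3.8637
    x: enter (1,3) at t=0.4245
    x: enter (0,3) at t=1.4597 ← occupied
  → r_2 = 1.4597
beam 3: φ=90°, α=285°
  dir = (cos 285°, sin 285°) = (0.2588, -0.9659); from cell (2,3)
  next x-line at t=2.2796, next y-line at t=0.6729; Δt_x=3.8637, Δt_y=1.0353
    y: enter (2,2) at t=0.6729
    y: enter (2,1) at t=1.7082
    x: enter (3,1) at t=2.2796
    y: enter (3,0) at t=2.7435 ← occupied
  → r_3 = 2.7435

ranges = [1.5841, 1.4597, 2.7435]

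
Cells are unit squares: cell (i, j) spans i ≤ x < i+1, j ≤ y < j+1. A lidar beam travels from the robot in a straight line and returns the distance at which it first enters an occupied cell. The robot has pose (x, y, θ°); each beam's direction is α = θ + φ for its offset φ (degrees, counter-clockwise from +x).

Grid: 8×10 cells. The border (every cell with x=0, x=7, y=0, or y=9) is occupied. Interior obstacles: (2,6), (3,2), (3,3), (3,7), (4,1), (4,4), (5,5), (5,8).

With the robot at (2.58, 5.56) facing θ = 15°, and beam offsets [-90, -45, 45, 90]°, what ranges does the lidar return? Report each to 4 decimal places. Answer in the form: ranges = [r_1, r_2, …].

beam 1: φ=-90°, α=285°
  direction (0.2588, -0.9659); cell (2,5); t to first gridline: x 1.6228, y 0.5798 (then +3.8637 / +1.0353)
    (2,4) via y @ 0.5798
    (2,3) via y @ 1.6150
    (3,3) via x @ 1.6228  # hit
  → r_1 = 1.6228
beam 2: φ=-45°, α=330°
  direction (0.8660, -0.5000); cell (2,5); t to first gridline: x 0.4850, y 1.1200 (then +1.1547 / +2.0000)
    (3,5) via x @ 0.4850
    (3,4) via y @ 1.1200
    (4,4) via x @ 1.6397  # hit
  → r_2 = 1.6397
beam 3: φ=45°, α=60°
  direction (0.5000, 0.8660); cell (2,5); t to first gridline: x 0.8400, y 0.5081 (then +2.0000 / +1.1547)
    (2,6) via y @ 0.5081  # hit
  → r_3 = 0.5081
beam 4: φ=90°, α=105°
  direction (-0.2588, 0.9659); cell (2,5); t to first gridline: x 2.2409, y 0.4555 (then +3.8637 / +1.0353)
    (2,6) via y @ 0.4555  # hit
  → r_4 = 0.4555

ranges = [1.6228, 1.6397, 0.5081, 0.4555]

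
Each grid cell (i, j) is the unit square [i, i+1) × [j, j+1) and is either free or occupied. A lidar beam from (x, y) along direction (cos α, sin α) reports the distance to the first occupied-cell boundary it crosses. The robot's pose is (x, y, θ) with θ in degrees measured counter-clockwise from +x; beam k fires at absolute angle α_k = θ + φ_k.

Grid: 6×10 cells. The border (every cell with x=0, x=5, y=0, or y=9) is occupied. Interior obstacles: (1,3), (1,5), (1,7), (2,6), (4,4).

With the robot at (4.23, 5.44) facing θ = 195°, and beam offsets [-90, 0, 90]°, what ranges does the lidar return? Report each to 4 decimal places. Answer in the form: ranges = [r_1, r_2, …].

beam 1: φ=-90°, α=105°
  dir = (cos 105°, sin 105°) = (-0.2588, 0.9659); from cell (4,5)
  next x-line at t=0.8887, next y-line at t=0.5798; Δt_x=3.8637, Δt_y=1.0353
    y: enter (4,6) at t=0.5798
    x: enter (3,6) at t=0.8887
    y: enter (3,7) at t=1.6150
    y: enter (3,8) at t=2.6503
    y: enter (3,9) at t=3.6856 ← occupied
  → r_1 = 3.6856
beam 2: φ=0°, α=195°
  dir = (cos 195°, sin 195°) = (-0.9659, -0.2588); from cell (4,5)
  next x-line at t=0.2381, next y-line at t=1.7000; Δt_x=1.0353, Δt_y=3.8637
    x: enter (3,5) at t=0.2381
    x: enter (2,5) at t=1.2734
    y: enter (2,4) at t=1.7000
    x: enter (1,4) at t=2.3087
    x: enter (0,4) at t=3.3439 ← occupied
  → r_2 = 3.3439
beam 3: φ=90°, α=285°
  dir = (cos 285°, sin 285°) = (0.2588, -0.9659); from cell (4,5)
  next x-line at t=2.9751, next y-line at t=0.4555; Δt_x=3.8637, Δt_y=1.0353
    y: enter (4,4) at t=0.4555 ← occupied
  → r_3 = 0.4555

ranges = [3.6856, 3.3439, 0.4555]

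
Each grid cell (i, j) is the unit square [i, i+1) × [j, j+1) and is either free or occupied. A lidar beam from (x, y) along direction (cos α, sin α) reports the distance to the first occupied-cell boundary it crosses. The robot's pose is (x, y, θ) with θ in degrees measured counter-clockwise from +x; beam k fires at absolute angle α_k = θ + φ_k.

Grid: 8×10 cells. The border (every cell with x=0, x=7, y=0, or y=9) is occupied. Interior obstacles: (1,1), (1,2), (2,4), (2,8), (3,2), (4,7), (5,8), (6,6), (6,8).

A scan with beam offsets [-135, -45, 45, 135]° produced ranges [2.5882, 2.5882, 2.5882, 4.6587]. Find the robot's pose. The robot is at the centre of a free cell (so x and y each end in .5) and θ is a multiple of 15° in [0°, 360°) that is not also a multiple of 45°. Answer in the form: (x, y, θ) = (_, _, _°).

(x, y, θ) = (3.5, 5.5, 150°)

The pose lattice has 39·16 = 624 candidates. Test each by forward raycasting.
  (6.5, 7.5, 30°): beam 1 = 0.5176 ≠ 2.5882 ✗
  (1.5, 8.5, 285°): beam 1 = 0.5774 ≠ 2.5882 ✗
  (6.5, 1.5, 195°): beam 1 = 1.0000 ≠ 2.5882 ✗
  …
  (3.5, 5.5, 150°): r_1=2.5882, r_2=2.5882, r_3=2.5882, r_4=4.6587 — all match ✓
Only this pose fits every beam.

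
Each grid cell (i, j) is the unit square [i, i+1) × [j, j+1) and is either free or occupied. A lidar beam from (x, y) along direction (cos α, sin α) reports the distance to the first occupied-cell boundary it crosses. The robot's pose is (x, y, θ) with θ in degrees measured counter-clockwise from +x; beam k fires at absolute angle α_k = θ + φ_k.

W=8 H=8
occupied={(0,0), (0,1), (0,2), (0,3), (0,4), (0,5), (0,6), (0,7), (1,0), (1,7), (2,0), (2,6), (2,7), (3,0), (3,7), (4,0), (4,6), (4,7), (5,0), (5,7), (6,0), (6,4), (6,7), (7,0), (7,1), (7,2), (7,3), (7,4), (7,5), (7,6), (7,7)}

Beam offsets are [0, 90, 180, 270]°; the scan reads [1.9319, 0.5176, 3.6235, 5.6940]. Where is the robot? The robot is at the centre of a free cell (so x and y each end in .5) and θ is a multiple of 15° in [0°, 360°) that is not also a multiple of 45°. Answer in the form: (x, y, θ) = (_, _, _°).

(x, y, θ) = (1.5, 4.5, 105°)

The pose lattice has 33·16 = 528 candidates. Test each by forward raycasting.
  (4.5, 3.5, 30°): beam 1 = 1.7321 ≠ 1.9319 ✗
  (1.5, 2.5, 105°): beam 3 = 1.5529 ≠ 3.6235 ✗
  (2.5, 2.5, 330°): beam 1 = 3.0000 ≠ 1.9319 ✗
  …
  (1.5, 4.5, 105°): r_1=1.9319, r_2=0.5176, r_3=3.6235, r_4=5.6940 — all match ✓
Unique over the lattice → pose = (1.5, 4.5, 105°).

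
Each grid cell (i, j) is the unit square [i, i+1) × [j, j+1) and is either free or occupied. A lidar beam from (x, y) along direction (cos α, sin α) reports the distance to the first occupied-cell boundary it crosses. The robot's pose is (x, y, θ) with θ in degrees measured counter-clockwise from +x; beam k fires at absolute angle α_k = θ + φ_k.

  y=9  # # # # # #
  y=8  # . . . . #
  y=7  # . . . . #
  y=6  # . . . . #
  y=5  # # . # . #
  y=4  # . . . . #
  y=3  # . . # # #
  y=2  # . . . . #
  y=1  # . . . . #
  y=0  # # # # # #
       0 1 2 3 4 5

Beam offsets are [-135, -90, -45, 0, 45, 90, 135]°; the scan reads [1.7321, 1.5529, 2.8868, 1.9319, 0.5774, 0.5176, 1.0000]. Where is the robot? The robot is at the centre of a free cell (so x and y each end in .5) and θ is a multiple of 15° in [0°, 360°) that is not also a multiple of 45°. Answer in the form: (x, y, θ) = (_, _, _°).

(x, y, θ) = (3.5, 1.5, 195°)

The pose lattice has 28·16 = 448 candidates. Test each by forward raycasting.
  (3.5, 6.5, 195°): beam 1 = 2.8868 ≠ 1.7321 ✗
  (2.5, 8.5, 210°): beam 1 = 0.5176 ≠ 1.7321 ✗
  (4.5, 5.5, 330°): beam 1 = 0.5176 ≠ 1.7321 ✗
  (2.5, 8.5, 60°): beam 1 = 2.5882 ≠ 1.7321 ✗
  (2.5, 2.5, 105°): beam 1 = 2.8868 ≠ 1.7321 ✗
  …
  (3.5, 1.5, 195°): r_1=1.7321, r_2=1.5529, r_3=2.8868, r_4=1.9319, r_5=0.5774, r_6=0.5176, r_7=1.0000 — all match ✓
No second candidate reproduces the full scan.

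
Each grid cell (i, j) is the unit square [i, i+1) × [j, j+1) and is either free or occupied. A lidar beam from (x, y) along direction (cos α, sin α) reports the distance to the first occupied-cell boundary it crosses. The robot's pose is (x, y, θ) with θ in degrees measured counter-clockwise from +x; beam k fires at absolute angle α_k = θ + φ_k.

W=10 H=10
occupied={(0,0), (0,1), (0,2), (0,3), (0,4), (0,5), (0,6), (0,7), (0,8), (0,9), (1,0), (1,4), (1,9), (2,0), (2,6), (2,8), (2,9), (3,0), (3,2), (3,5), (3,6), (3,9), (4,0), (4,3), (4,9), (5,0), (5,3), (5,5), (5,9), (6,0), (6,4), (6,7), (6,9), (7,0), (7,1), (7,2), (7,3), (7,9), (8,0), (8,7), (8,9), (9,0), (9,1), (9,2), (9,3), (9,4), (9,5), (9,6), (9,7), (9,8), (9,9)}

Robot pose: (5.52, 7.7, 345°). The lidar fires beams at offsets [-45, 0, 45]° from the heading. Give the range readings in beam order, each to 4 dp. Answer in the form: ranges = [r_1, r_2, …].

ranges = [4.2724, 0.4969, 0.5543]

beam 1: φ=-45°, α=300°
  d=(0.5000,-0.8660)  start (5,7)  tX=0.9600 tY=0.8083  stride 1/|dx|=2.0000 1/|dy|=1.1547
    cross y-line → (5,6), t=0.8083
    cross x-line → (6,6), t=0.9600
    cross y-line → (6,5), t=1.9630
    cross x-line → (7,5), t=2.9600
    cross y-line → (7,4), t=3.1177
    cross y-line → (7,3), t=4.2724 (wall)
  → r_1 = 4.2724
beam 2: φ=0°, α=345°
  d=(0.9659,-0.2588)  start (5,7)  tX=0.4969 tY=2.7046  stride 1/|dx|=1.0353 1/|dy|=3.8637
    cross x-line → (6,7), t=0.4969 (wall)
  → r_2 = 0.4969
beam 3: φ=45°, α=30°
  d=(0.8660,0.5000)  start (5,7)  tX=0.5543 tY=0.6000  stride 1/|dx|=1.1547 1/|dy|=2.0000
    cross x-line → (6,7), t=0.5543 (wall)
  → r_3 = 0.5543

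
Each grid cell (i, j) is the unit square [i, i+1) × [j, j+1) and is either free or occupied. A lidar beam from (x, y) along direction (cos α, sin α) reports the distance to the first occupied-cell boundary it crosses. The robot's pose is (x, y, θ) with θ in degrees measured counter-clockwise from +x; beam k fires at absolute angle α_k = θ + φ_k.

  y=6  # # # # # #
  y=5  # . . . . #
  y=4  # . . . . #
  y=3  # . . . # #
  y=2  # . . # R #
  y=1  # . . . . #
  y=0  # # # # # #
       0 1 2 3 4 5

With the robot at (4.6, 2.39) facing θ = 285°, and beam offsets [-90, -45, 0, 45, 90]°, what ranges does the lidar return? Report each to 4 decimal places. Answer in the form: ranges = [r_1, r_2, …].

ranges = [0.6212, 1.6050, 1.4390, 0.4619, 0.4141]

beam 1: φ=-90°, α=195°
  cosα=-0.9659 sinα=-0.2588 | (4,2) | tMaxX 0.6212 tMaxY 1.5068 | tΔX 1.0353 tΔY 3.8637
    t=0.6212 [x] (3,2) — stop
  → r_1 = 0.6212
beam 2: φ=-45°, α=240°
  cosα=-0.5000 sinα=-0.8660 | (4,2) | tMaxX 1.2000 tMaxY 0.4503 | tΔX 2.0000 tΔY 1.1547
    t=0.4503 [y] (4,1)
    t=1.2000 [x] (3,1)
    t=1.6050 [y] (3,0) — stop
  → r_2 = 1.6050
beam 3: φ=0°, α=285°
  cosα=0.2588 sinα=-0.9659 | (4,2) | tMaxX 1.5455 tMaxY 0.4038 | tΔX 3.8637 tΔY 1.0353
    t=0.4038 [y] (4,1)
    t=1.4390 [y] (4,0) — stop
  → r_3 = 1.4390
beam 4: φ=45°, α=330°
  cosα=0.8660 sinα=-0.5000 | (4,2) | tMaxX 0.4619 tMaxY 0.7800 | tΔX 1.1547 tΔY 2.0000
    t=0.4619 [x] (5,2) — stop
  → r_4 = 0.4619
beam 5: φ=90°, α=15°
  cosα=0.9659 sinα=0.2588 | (4,2) | tMaxX 0.4141 tMaxY 2.3569 | tΔX 1.0353 tΔY 3.8637
    t=0.4141 [x] (5,2) — stop
  → r_5 = 0.4141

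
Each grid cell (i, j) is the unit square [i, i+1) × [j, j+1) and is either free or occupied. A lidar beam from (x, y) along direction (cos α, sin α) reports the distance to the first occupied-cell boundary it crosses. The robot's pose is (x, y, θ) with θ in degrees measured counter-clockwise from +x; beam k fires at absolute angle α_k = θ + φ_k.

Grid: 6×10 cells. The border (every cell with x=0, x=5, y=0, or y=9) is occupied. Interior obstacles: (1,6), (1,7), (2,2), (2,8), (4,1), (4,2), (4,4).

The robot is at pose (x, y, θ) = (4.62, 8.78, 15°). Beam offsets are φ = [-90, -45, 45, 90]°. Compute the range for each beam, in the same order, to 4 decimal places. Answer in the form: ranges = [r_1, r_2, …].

ranges = [1.4682, 0.4388, 0.2540, 0.2278]

beam 1: φ=-90°, α=285°
  cosα=0.2588 sinα=-0.9659 | (4,8) | tMaxX 1.4682 tMaxY 0.8075 | tΔX 3.8637 tΔY 1.0353
    t=0.8075 [y] (4,7)
    t=1.4682 [x] (5,7) — stop
  → r_1 = 1.4682
beam 2: φ=-45°, α=330°
  cosα=0.8660 sinα=-0.5000 | (4,8) | tMaxX 0.4388 tMaxY 1.5600 | tΔX 1.1547 tΔY 2.0000
    t=0.4388 [x] (5,8) — stop
  → r_2 = 0.4388
beam 3: φ=45°, α=60°
  cosα=0.5000 sinα=0.8660 | (4,8) | tMaxX 0.7600 tMaxY 0.2540 | tΔX 2.0000 tΔY 1.1547
    t=0.2540 [y] (4,9) — stop
  → r_3 = 0.2540
beam 4: φ=90°, α=105°
  cosα=-0.2588 sinα=0.9659 | (4,8) | tMaxX 2.3955 tMaxY 0.2278 | tΔX 3.8637 tΔY 1.0353
    t=0.2278 [y] (4,9) — stop
  → r_4 = 0.2278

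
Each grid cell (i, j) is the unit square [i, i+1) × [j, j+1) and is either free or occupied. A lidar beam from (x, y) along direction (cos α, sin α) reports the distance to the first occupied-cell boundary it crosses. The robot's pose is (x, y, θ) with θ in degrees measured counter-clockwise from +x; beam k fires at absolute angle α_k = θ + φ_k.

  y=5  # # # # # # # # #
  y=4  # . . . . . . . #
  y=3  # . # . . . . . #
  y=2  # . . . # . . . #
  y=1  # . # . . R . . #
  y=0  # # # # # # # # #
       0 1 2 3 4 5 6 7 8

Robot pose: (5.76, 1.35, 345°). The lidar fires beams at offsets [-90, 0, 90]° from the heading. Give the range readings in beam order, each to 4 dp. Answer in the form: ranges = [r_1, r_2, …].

beam 1: φ=-90°, α=255°
  cosα=-0.2588 sinα=-0.9659 | (5,1) | tMaxX 2.9364 tMaxY 0.3623 | tΔX 3.8637 tΔY 1.0353
    t=0.3623 [y] (5,0) — stop
  → r_1 = 0.3623
beam 2: φ=0°, α=345°
  cosα=0.9659 sinα=-0.2588 | (5,1) | tMaxX 0.2485 tMaxY 1.3523 | tΔX 1.0353 tΔY 3.8637
    t=0.2485 [x] (6,1)
    t=1.2837 [x] (7,1)
    t=1.3523 [y] (7,0) — stop
  → r_2 = 1.3523
beam 3: φ=90°, α=75°
  cosα=0.2588 sinα=0.9659 | (5,1) | tMaxX 0.9273 tMaxY 0.6729 | tΔX 3.8637 tΔY 1.0353
    t=0.6729 [y] (5,2)
    t=0.9273 [x] (6,2)
    t=1.7082 [y] (6,3)
    t=2.7435 [y] (6,4)
    t=3.7788 [y] (6,5) — stop
  → r_3 = 3.7788

ranges = [0.3623, 1.3523, 3.7788]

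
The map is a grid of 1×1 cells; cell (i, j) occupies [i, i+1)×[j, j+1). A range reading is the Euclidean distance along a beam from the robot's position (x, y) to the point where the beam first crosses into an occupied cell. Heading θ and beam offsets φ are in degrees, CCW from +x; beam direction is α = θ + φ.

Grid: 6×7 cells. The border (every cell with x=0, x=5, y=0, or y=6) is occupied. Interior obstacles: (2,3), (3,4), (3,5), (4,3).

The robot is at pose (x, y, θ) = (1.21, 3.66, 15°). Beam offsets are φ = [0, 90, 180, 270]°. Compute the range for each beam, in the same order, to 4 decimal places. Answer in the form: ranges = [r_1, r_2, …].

ranges = [0.8179, 0.8114, 0.2174, 2.7538]

beam 1: φ=0°, α=15°
  dir = (cos 15°, sin 15°) = (0.9659, 0.2588); from cell (1,3)
  next x-line at t=0.8179, next y-line at t=1.3137; Δt_x=1.0353, Δt_y=3.8637
    x: enter (2,3) at t=0.8179 ← occupied
  → r_1 = 0.8179
beam 2: φ=90°, α=105°
  dir = (cos 105°, sin 105°) = (-0.2588, 0.9659); from cell (1,3)
  next x-line at t=0.8114, next y-line at t=0.3520; Δt_x=3.8637, Δt_y=1.0353
    y: enter (1,4) at t=0.3520
    x: enter (0,4) at t=0.8114 ← occupied
  → r_2 = 0.8114
beam 3: φ=180°, α=195°
  dir = (cos 195°, sin 195°) = (-0.9659, -0.2588); from cell (1,3)
  next x-line at t=0.2174, next y-line at t=2.5500; Δt_x=1.0353, Δt_y=3.8637
    x: enter (0,3) at t=0.2174 ← occupied
  → r_3 = 0.2174
beam 4: φ=270°, α=285°
  dir = (cos 285°, sin 285°) = (0.2588, -0.9659); from cell (1,3)
  next x-line at t=3.0523, next y-line at t=0.6833; Δt_x=3.8637, Δt_y=1.0353
    y: enter (1,2) at t=0.6833
    y: enter (1,1) at t=1.7186
    y: enter (1,0) at t=2.7538 ← occupied
  → r_4 = 2.7538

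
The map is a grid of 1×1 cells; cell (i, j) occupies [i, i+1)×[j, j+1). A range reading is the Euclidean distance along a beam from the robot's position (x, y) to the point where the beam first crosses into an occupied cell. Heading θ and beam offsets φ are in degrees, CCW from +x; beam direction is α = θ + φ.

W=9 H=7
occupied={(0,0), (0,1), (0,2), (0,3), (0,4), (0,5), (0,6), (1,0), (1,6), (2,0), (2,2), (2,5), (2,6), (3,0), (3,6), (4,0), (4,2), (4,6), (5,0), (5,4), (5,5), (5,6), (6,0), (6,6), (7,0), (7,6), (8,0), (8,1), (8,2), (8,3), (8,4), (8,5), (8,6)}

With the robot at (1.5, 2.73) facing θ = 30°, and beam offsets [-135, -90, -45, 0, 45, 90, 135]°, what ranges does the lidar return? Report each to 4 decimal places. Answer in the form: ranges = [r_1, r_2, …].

ranges = [1.7910, 1.9976, 0.5176, 4.0415, 2.3501, 1.0000, 0.5176]

beam 1: φ=-135°, α=255°
  cosα=-0.2588 sinα=-0.9659 | (1,2) | tMaxX 1.9319 tMaxY 0.7558 | tΔX 3.8637 tΔY 1.0353
    t=0.7558 [y] (1,1)
    t=1.7910 [y] (1,0) — stop
  → r_1 = 1.7910
beam 2: φ=-90°, α=300°
  cosα=0.5000 sinα=-0.8660 | (1,2) | tMaxX 1.0000 tMaxY 0.8429 | tΔX 2.0000 tΔY 1.1547
    t=0.8429 [y] (1,1)
    t=1.0000 [x] (2,1)
    t=1.9976 [y] (2,0) — stop
  → r_2 = 1.9976
beam 3: φ=-45°, α=345°
  cosα=0.9659 sinα=-0.2588 | (1,2) | tMaxX 0.5176 tMaxY 2.8205 | tΔX 1.0353 tΔY 3.8637
    t=0.5176 [x] (2,2) — stop
  → r_3 = 0.5176
beam 4: φ=0°, α=30°
  cosα=0.8660 sinα=0.5000 | (1,2) | tMaxX 0.5774 tMaxY 0.5400 | tΔX 1.1547 tΔY 2.0000
    t=0.5400 [y] (1,3)
    t=0.5774 [x] (2,3)
    t=1.7321 [x] (3,3)
    t=2.5400 [y] (3,4)
    t=2.8868 [x] (4,4)
    t=4.0415 [x] (5,4) — stop
  → r_4 = 4.0415
beam 5: φ=45°, α=75°
  cosα=0.2588 sinα=0.9659 | (1,2) | tMaxX 1.9319 tMaxY 0.2795 | tΔX 3.8637 tΔY 1.0353
    t=0.2795 [y] (1,3)
    t=1.3148 [y] (1,4)
    t=1.9319 [x] (2,4)
    t=2.3501 [y] (2,5) — stop
  → r_5 = 2.3501
beam 6: φ=90°, α=120°
  cosα=-0.5000 sinα=0.8660 | (1,2) | tMaxX 1.0000 tMaxY 0.3118 | tΔX 2.0000 tΔY 1.1547
    t=0.3118 [y] (1,3)
    t=1.0000 [x] (0,3) — stop
  → r_6 = 1.0000
beam 7: φ=135°, α=165°
  cosα=-0.9659 sinα=0.2588 | (1,2) | tMaxX 0.5176 tMaxY 1.0432 | tΔX 1.0353 tΔY 3.8637
    t=0.5176 [x] (0,2) — stop
  → r_7 = 0.5176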